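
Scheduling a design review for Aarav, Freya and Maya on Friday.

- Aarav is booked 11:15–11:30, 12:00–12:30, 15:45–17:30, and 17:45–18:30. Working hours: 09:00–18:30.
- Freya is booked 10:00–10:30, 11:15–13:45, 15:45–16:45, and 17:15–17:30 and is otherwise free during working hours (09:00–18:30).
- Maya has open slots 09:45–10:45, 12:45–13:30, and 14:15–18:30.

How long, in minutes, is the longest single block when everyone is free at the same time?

90 minutes

Aarav free within 09:00–18:30: 09:00–11:15, 11:30–12:00, 12:30–15:45, 17:30–17:45.
Freya free within 09:00–18:30: 09:00–10:00, 10:30–11:15, 13:45–15:45, 16:45–17:15, 17:30–18:30.
Aarav ∩ Freya: 09:00–10:00, 10:30–11:15, 13:45–15:45, 17:30–17:45.
Aarav ∩ Freya ∩ Maya: 09:45–10:00, 10:30–10:45, 14:15–15:45, 17:30–17:45.
Common window lengths: 15, 15, 90, 15 min; longest is 90.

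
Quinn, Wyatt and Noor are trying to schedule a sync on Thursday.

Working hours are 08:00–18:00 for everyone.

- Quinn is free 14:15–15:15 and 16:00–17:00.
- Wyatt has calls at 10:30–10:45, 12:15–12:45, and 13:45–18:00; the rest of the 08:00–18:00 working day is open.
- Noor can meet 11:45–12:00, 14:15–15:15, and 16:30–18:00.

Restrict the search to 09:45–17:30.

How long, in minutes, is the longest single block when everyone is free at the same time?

0 minutes

Wyatt free within 08:00–18:00: 08:00–10:30, 10:45–12:15, 12:45–13:45.
Quinn ∩ Wyatt: (none).
Quinn ∩ Wyatt ∩ Noor: (none).
Restricted to 09:45–17:30: (none).
No common window.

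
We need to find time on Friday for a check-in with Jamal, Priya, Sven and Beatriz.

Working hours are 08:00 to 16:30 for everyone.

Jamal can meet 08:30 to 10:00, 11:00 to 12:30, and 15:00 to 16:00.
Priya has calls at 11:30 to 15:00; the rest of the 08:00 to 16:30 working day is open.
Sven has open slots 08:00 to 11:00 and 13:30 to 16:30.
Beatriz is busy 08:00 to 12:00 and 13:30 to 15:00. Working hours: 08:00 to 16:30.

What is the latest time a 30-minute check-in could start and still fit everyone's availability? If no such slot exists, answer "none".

15:30

Priya free within 08:00–16:30: 08:00–11:30, 15:00–16:30.
Beatriz free within 08:00–16:30: 12:00–13:30, 15:00–16:30.
Jamal ∩ Priya: 08:30–10:00, 11:00–11:30, 15:00–16:00.
Jamal ∩ Priya ∩ Sven: 08:30–10:00, 15:00–16:00.
Jamal ∩ Priya ∩ Sven ∩ Beatriz: 15:00–16:00.
Windows ≥ 30 min: 15:00–16:00.
Latest start in the last window 15:00–16:00 is 16:00 − 30 min = 15:30.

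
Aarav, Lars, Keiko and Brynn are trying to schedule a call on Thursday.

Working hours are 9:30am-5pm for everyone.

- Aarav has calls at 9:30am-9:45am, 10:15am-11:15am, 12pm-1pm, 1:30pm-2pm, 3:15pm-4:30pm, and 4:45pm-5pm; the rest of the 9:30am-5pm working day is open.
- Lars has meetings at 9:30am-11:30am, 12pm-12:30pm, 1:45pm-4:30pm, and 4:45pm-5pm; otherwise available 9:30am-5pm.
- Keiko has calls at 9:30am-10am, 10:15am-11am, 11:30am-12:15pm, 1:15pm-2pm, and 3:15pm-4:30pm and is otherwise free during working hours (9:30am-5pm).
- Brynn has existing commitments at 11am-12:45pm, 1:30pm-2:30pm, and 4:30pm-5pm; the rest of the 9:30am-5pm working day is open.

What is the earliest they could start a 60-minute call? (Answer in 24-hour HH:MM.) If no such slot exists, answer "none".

none

Aarav free within 09:30–17:00: 09:45–10:15, 11:15–12:00, 13:00–13:30, 14:00–15:15, 16:30–16:45.
Lars free within 09:30–17:00: 11:30–12:00, 12:30–13:45, 16:30–16:45.
Keiko free within 09:30–17:00: 10:00–10:15, 11:00–11:30, 12:15–13:15, 14:00–15:15, 16:30–17:00.
Brynn free within 09:30–17:00: 09:30–11:00, 12:45–13:30, 14:30–16:30.
Aarav ∩ Lars: 11:30–12:00, 13:00–13:30, 16:30–16:45.
Aarav ∩ Lars ∩ Keiko: 13:00–13:15, 16:30–16:45.
Aarav ∩ Lars ∩ Keiko ∩ Brynn: 13:00–13:15.
Windows ≥ 60 min: (none).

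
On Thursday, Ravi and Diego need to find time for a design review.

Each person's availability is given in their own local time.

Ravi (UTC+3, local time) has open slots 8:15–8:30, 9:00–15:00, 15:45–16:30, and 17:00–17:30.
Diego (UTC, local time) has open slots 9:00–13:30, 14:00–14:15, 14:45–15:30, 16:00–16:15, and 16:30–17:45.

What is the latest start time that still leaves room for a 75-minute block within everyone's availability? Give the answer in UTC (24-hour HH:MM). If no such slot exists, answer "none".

Ravi → UTC: 05:15–05:30, 06:00–12:00, 12:45–13:30, 14:00–14:30.
Diego → UTC: 09:00–13:30, 14:00–14:15, 14:45–15:30, 16:00–16:15, 16:30–17:45.
Ravi ∩ Diego: 09:00–12:00, 12:45–13:30, 14:00–14:15.
Windows ≥ 75 min: 09:00–12:00.
Latest start in the last window 09:00–12:00 is 12:00 − 75 min = 10:45.

10:45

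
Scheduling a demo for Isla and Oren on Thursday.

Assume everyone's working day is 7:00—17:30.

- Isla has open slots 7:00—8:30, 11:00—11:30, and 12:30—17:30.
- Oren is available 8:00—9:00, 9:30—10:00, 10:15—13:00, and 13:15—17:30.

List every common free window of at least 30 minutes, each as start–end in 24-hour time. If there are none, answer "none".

Isla ∩ Oren: 08:00–08:30, 11:00–11:30, 12:30–13:00, 13:15–17:30.
Windows ≥ 30 min: 08:00–08:30, 11:00–11:30, 12:30–13:00, 13:15–17:30.

08:00–08:30, 11:00–11:30, 12:30–13:00, 13:15–17:30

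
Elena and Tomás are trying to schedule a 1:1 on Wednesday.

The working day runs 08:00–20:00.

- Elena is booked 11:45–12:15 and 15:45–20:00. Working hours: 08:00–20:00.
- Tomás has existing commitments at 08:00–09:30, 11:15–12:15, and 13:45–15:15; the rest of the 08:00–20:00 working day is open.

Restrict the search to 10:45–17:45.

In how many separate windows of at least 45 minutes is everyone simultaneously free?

Elena free within 08:00–20:00: 08:00–11:45, 12:15–15:45.
Tomás free within 08:00–20:00: 09:30–11:15, 12:15–13:45, 15:15–20:00.
Elena ∩ Tomás: 09:30–11:15, 12:15–13:45, 15:15–15:45.
Restricted to 10:45–17:45: 10:45–11:15, 12:15–13:45, 15:15–15:45.
Windows ≥ 45 min: 12:15–13:45.
That's 1 window.

1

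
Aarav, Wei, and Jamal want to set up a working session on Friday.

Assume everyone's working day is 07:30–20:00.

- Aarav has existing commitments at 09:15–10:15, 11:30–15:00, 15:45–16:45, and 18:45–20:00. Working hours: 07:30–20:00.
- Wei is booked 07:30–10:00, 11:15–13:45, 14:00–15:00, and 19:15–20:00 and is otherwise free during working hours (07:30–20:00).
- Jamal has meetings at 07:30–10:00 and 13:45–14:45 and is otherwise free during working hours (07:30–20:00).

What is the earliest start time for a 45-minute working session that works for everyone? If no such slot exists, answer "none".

10:15

Aarav free within 07:30–20:00: 07:30–09:15, 10:15–11:30, 15:00–15:45, 16:45–18:45.
Wei free within 07:30–20:00: 10:00–11:15, 13:45–14:00, 15:00–19:15.
Jamal free within 07:30–20:00: 10:00–13:45, 14:45–20:00.
Aarav ∩ Wei: 10:15–11:15, 15:00–15:45, 16:45–18:45.
Aarav ∩ Wei ∩ Jamal: 10:15–11:15, 15:00–15:45, 16:45–18:45.
Windows ≥ 45 min: 10:15–11:15, 15:00–15:45, 16:45–18:45.
Earliest such window starts at 10:15.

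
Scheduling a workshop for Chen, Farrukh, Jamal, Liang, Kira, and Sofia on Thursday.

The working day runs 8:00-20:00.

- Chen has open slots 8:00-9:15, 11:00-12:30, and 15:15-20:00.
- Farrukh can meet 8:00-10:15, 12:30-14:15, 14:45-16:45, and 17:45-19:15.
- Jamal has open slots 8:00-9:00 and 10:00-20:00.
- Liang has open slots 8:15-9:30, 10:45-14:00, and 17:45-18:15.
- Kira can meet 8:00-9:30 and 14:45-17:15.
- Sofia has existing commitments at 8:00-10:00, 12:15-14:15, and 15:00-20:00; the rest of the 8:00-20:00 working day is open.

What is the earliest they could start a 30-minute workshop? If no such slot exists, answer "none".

Sofia free within 08:00–20:00: 10:00–12:15, 14:15–15:00.
Chen ∩ Farrukh: 08:00–09:15, 15:15–16:45, 17:45–19:15.
Chen ∩ Farrukh ∩ Jamal: 08:00–09:00, 15:15–16:45, 17:45–19:15.
Chen ∩ Farrukh ∩ Jamal ∩ Liang: 08:15–09:00, 17:45–18:15.
Chen ∩ Farrukh ∩ Jamal ∩ Liang ∩ Kira: 08:15–09:00.
Chen ∩ Farrukh ∩ Jamal ∩ Liang ∩ Kira ∩ Sofia: (none).
Windows ≥ 30 min: (none).

none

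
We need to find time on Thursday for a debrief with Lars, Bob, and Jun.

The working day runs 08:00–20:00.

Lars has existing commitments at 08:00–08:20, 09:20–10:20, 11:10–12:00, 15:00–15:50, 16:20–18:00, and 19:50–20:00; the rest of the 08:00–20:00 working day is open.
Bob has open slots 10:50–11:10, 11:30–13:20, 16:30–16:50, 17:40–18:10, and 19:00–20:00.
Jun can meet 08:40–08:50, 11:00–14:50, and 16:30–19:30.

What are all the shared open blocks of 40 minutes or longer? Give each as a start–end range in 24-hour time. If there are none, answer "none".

12:00–13:20

Lars free within 08:00–20:00: 08:20–09:20, 10:20–11:10, 12:00–15:00, 15:50–16:20, 18:00–19:50.
Lars ∩ Bob: 10:50–11:10, 12:00–13:20, 18:00–18:10, 19:00–19:50.
Lars ∩ Bob ∩ Jun: 11:00–11:10, 12:00–13:20, 18:00–18:10, 19:00–19:30.
Windows ≥ 40 min: 12:00–13:20.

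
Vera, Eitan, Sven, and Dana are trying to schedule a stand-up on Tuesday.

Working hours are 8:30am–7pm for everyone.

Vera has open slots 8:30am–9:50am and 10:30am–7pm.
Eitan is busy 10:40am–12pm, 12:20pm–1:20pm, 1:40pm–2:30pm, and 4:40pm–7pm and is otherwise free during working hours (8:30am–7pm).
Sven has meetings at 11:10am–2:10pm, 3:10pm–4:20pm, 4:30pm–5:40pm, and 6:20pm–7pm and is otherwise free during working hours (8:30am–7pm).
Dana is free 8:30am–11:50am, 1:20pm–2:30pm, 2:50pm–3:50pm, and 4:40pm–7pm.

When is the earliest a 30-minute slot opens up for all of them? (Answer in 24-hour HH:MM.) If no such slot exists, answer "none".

Eitan free within 08:30–19:00: 08:30–10:40, 12:00–12:20, 13:20–13:40, 14:30–16:40.
Sven free within 08:30–19:00: 08:30–11:10, 14:10–15:10, 16:20–16:30, 17:40–18:20.
Vera ∩ Eitan: 08:30–09:50, 10:30–10:40, 12:00–12:20, 13:20–13:40, 14:30–16:40.
Vera ∩ Eitan ∩ Sven: 08:30–09:50, 10:30–10:40, 14:30–15:10, 16:20–16:30.
Vera ∩ Eitan ∩ Sven ∩ Dana: 08:30–09:50, 10:30–10:40, 14:50–15:10.
Windows ≥ 30 min: 08:30–09:50.
Earliest such window starts at 08:30.

08:30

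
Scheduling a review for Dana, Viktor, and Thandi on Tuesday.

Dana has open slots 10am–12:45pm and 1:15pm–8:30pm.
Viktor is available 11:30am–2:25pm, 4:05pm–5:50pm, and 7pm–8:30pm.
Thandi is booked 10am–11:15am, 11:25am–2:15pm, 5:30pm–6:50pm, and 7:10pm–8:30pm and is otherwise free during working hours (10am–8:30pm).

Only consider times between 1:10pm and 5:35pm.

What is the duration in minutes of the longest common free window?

85 minutes

Thandi free within 10:00–20:30: 11:15–11:25, 14:15–17:30, 18:50–19:10.
Dana ∩ Viktor: 11:30–12:45, 13:15–14:25, 16:05–17:50, 19:00–20:30.
Dana ∩ Viktor ∩ Thandi: 14:15–14:25, 16:05–17:30, 19:00–19:10.
Restricted to 13:10–17:35: 14:15–14:25, 16:05–17:30.
Common window lengths: 10, 85 min; longest is 85.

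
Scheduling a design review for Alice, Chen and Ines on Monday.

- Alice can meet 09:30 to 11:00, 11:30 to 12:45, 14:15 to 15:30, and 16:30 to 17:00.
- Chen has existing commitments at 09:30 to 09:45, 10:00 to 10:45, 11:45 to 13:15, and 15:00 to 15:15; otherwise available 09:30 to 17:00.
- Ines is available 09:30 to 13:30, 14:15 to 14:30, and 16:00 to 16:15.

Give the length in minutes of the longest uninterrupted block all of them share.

15 minutes

Chen free within 09:30–17:00: 09:45–10:00, 10:45–11:45, 13:15–15:00, 15:15–17:00.
Alice ∩ Chen: 09:45–10:00, 10:45–11:00, 11:30–11:45, 14:15–15:00, 15:15–15:30, 16:30–17:00.
Alice ∩ Chen ∩ Ines: 09:45–10:00, 10:45–11:00, 11:30–11:45, 14:15–14:30.
Common window lengths: 15, 15, 15, 15 min; longest is 15.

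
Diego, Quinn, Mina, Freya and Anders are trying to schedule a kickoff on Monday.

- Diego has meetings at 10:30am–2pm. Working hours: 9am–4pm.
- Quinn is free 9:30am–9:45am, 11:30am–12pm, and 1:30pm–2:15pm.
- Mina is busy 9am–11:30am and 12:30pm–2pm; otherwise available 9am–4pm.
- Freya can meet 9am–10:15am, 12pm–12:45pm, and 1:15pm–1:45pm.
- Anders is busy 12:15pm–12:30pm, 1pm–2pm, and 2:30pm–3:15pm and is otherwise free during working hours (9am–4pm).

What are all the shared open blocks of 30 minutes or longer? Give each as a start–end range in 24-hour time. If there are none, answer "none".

Diego free within 09:00–16:00: 09:00–10:30, 14:00–16:00.
Mina free within 09:00–16:00: 11:30–12:30, 14:00–16:00.
Anders free within 09:00–16:00: 09:00–12:15, 12:30–13:00, 14:00–14:30, 15:15–16:00.
Diego ∩ Quinn: 09:30–09:45, 14:00–14:15.
Diego ∩ Quinn ∩ Mina: 14:00–14:15.
Diego ∩ Quinn ∩ Mina ∩ Freya: (none).
Diego ∩ Quinn ∩ Mina ∩ Freya ∩ Anders: (none).
Windows ≥ 30 min: (none).

none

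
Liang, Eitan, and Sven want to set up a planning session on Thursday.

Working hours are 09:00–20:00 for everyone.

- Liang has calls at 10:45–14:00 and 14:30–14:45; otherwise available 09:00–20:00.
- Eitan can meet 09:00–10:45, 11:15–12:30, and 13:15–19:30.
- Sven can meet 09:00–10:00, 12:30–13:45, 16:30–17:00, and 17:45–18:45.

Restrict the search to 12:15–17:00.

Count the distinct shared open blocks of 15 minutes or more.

Liang free within 09:00–20:00: 09:00–10:45, 14:00–14:30, 14:45–20:00.
Liang ∩ Eitan: 09:00–10:45, 14:00–14:30, 14:45–19:30.
Liang ∩ Eitan ∩ Sven: 09:00–10:00, 16:30–17:00, 17:45–18:45.
Restricted to 12:15–17:00: 16:30–17:00.
Windows ≥ 15 min: 16:30–17:00.
That's 1 window.

1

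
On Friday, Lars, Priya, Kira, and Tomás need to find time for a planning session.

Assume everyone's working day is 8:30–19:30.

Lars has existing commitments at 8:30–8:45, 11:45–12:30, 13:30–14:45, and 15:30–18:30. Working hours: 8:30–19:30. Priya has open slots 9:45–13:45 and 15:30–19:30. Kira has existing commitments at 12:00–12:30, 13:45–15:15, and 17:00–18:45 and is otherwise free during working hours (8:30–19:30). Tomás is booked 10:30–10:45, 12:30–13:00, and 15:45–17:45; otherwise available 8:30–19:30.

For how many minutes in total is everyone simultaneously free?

180 minutes

Lars free within 08:30–19:30: 08:45–11:45, 12:30–13:30, 14:45–15:30, 18:30–19:30.
Kira free within 08:30–19:30: 08:30–12:00, 12:30–13:45, 15:15–17:00, 18:45–19:30.
Tomás free within 08:30–19:30: 08:30–10:30, 10:45–12:30, 13:00–15:45, 17:45–19:30.
Lars ∩ Priya: 09:45–11:45, 12:30–13:30, 18:30–19:30.
Lars ∩ Priya ∩ Kira: 09:45–11:45, 12:30–13:30, 18:45–19:30.
Lars ∩ Priya ∩ Kira ∩ Tomás: 09:45–10:30, 10:45–11:45, 13:00–13:30, 18:45–19:30.
Total common minutes: 45 + 60 + 30 + 45 = 180.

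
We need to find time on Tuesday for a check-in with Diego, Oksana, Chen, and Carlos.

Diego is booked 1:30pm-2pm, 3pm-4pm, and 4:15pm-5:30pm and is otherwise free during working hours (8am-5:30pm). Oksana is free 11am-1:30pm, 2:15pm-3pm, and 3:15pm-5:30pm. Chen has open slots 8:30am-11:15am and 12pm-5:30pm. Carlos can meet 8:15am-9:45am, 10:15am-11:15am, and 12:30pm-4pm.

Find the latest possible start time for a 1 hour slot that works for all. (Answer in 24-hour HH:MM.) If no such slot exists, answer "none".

Diego free within 08:00–17:30: 08:00–13:30, 14:00–15:00, 16:00–16:15.
Diego ∩ Oksana: 11:00–13:30, 14:15–15:00, 16:00–16:15.
Diego ∩ Oksana ∩ Chen: 11:00–11:15, 12:00–13:30, 14:15–15:00, 16:00–16:15.
Diego ∩ Oksana ∩ Chen ∩ Carlos: 11:00–11:15, 12:30–13:30, 14:15–15:00.
Windows ≥ 60 min: 12:30–13:30.
Latest start in the last window 12:30–13:30 is 13:30 − 60 min = 12:30.

12:30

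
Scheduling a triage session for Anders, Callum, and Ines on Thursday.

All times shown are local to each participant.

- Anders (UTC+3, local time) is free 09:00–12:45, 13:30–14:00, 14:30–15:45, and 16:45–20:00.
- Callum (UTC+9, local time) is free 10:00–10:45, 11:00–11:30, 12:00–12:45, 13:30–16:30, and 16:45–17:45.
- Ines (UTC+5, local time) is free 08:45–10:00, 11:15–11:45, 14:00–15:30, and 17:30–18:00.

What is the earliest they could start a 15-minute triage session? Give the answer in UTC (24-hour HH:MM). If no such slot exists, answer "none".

06:15

Anders → UTC: 06:00–09:45, 10:30–11:00, 11:30–12:45, 13:45–17:00.
Callum → UTC: 01:00–01:45, 02:00–02:30, 03:00–03:45, 04:30–07:30, 07:45–08:45.
Ines → UTC: 03:45–05:00, 06:15–06:45, 09:00–10:30, 12:30–13:00.
Anders ∩ Callum: 06:00–07:30, 07:45–08:45.
Anders ∩ Callum ∩ Ines: 06:15–06:45.
Windows ≥ 15 min: 06:15–06:45.
Earliest such window starts at 06:15.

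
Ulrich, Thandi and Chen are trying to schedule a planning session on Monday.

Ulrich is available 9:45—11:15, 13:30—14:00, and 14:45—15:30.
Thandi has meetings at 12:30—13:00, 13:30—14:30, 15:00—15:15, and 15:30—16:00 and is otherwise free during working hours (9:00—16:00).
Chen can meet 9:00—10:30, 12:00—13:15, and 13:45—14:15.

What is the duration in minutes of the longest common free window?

Thandi free within 09:00–16:00: 09:00–12:30, 13:00–13:30, 14:30–15:00, 15:15–15:30.
Ulrich ∩ Thandi: 09:45–11:15, 14:45–15:00, 15:15–15:30.
Ulrich ∩ Thandi ∩ Chen: 09:45–10:30.
Single common window of 45 minutes.

45 minutes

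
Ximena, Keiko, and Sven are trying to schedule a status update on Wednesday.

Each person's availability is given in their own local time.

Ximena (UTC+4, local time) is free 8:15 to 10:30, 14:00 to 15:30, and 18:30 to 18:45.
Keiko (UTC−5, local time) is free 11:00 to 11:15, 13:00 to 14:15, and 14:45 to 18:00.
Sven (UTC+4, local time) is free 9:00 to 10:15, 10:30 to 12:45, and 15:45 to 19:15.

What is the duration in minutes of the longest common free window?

Ximena → UTC: 04:15–06:30, 10:00–11:30, 14:30–14:45.
Keiko → UTC: 16:00–16:15, 18:00–19:15, 19:45–23:00.
Sven → UTC: 05:00–06:15, 06:30–08:45, 11:45–15:15.
Ximena ∩ Keiko: (none).
Ximena ∩ Keiko ∩ Sven: (none).
No common window.

0 minutes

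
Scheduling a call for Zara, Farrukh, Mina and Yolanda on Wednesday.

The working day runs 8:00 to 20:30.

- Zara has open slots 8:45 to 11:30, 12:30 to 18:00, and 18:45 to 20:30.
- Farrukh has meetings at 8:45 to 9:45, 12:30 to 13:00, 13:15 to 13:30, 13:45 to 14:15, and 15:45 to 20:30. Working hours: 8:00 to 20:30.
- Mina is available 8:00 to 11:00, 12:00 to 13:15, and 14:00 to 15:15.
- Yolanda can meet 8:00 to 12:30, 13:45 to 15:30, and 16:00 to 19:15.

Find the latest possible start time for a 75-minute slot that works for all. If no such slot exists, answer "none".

09:45

Farrukh free within 08:00–20:30: 08:00–08:45, 09:45–12:30, 13:00–13:15, 13:30–13:45, 14:15–15:45.
Zara ∩ Farrukh: 09:45–11:30, 13:00–13:15, 13:30–13:45, 14:15–15:45.
Zara ∩ Farrukh ∩ Mina: 09:45–11:00, 13:00–13:15, 14:15–15:15.
Zara ∩ Farrukh ∩ Mina ∩ Yolanda: 09:45–11:00, 14:15–15:15.
Windows ≥ 75 min: 09:45–11:00.
Latest start in the last window 09:45–11:00 is 11:00 − 75 min = 09:45.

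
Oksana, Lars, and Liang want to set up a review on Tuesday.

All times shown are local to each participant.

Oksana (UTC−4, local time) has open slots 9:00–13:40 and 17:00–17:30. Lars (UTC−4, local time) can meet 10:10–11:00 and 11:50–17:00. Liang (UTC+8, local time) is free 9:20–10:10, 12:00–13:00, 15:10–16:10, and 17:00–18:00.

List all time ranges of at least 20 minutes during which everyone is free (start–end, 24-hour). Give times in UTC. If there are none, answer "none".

none

Oksana → UTC: 13:00–17:40, 21:00–21:30.
Lars → UTC: 14:10–15:00, 15:50–21:00.
Liang → UTC: 01:20–02:10, 04:00–05:00, 07:10–08:10, 09:00–10:00.
Oksana ∩ Lars: 14:10–15:00, 15:50–17:40.
Oksana ∩ Lars ∩ Liang: (none).
Windows ≥ 20 min: (none).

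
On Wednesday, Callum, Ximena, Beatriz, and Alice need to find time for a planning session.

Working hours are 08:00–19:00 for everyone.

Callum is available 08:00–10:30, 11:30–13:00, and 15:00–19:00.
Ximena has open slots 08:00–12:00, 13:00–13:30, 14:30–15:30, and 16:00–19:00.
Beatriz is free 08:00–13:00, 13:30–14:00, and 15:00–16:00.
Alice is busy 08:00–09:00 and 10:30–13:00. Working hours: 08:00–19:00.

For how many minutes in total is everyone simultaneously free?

Alice free within 08:00–19:00: 09:00–10:30, 13:00–19:00.
Callum ∩ Ximena: 08:00–10:30, 11:30–12:00, 15:00–15:30, 16:00–19:00.
Callum ∩ Ximena ∩ Beatriz: 08:00–10:30, 11:30–12:00, 15:00–15:30.
Callum ∩ Ximena ∩ Beatriz ∩ Alice: 09:00–10:30, 15:00–15:30.
Total common minutes: 90 + 30 = 120.

120 minutes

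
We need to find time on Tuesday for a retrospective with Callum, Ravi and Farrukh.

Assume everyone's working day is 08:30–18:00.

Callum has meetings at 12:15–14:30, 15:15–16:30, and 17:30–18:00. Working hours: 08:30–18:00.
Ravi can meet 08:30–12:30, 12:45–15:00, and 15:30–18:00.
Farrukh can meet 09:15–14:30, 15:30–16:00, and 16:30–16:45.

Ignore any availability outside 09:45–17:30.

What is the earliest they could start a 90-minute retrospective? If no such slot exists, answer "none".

09:45

Callum free within 08:30–18:00: 08:30–12:15, 14:30–15:15, 16:30–17:30.
Callum ∩ Ravi: 08:30–12:15, 14:30–15:00, 16:30–17:30.
Callum ∩ Ravi ∩ Farrukh: 09:15–12:15, 16:30–16:45.
Restricted to 09:45–17:30: 09:45–12:15, 16:30–16:45.
Windows ≥ 90 min: 09:45–12:15.
Earliest such window starts at 09:45.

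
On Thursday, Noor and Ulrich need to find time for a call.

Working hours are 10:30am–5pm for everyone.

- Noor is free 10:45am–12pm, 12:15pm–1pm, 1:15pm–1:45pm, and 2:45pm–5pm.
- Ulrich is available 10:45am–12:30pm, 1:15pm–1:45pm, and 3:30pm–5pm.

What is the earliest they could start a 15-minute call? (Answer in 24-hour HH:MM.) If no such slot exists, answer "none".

10:45

Noor ∩ Ulrich: 10:45–12:00, 12:15–12:30, 13:15–13:45, 15:30–17:00.
Windows ≥ 15 min: 10:45–12:00, 12:15–12:30, 13:15–13:45, 15:30–17:00.
Earliest such window starts at 10:45.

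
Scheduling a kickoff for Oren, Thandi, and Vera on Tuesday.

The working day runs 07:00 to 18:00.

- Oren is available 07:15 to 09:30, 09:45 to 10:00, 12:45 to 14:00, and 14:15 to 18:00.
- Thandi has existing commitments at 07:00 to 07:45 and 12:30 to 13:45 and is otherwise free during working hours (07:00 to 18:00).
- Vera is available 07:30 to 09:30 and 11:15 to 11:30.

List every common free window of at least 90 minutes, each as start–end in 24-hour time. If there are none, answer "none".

07:45–09:30

Thandi free within 07:00–18:00: 07:45–12:30, 13:45–18:00.
Oren ∩ Thandi: 07:45–09:30, 09:45–10:00, 13:45–14:00, 14:15–18:00.
Oren ∩ Thandi ∩ Vera: 07:45–09:30.
Windows ≥ 90 min: 07:45–09:30.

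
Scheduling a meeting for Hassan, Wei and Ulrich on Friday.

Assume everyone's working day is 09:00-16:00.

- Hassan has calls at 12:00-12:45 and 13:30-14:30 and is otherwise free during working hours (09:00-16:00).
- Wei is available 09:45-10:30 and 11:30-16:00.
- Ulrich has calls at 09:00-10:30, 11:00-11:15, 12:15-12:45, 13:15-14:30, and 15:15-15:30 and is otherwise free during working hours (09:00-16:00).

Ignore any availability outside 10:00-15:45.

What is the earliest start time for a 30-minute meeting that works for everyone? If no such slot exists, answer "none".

11:30

Hassan free within 09:00–16:00: 09:00–12:00, 12:45–13:30, 14:30–16:00.
Ulrich free within 09:00–16:00: 10:30–11:00, 11:15–12:15, 12:45–13:15, 14:30–15:15, 15:30–16:00.
Hassan ∩ Wei: 09:45–10:30, 11:30–12:00, 12:45–13:30, 14:30–16:00.
Hassan ∩ Wei ∩ Ulrich: 11:30–12:00, 12:45–13:15, 14:30–15:15, 15:30–16:00.
Restricted to 10:00–15:45: 11:30–12:00, 12:45–13:15, 14:30–15:15, 15:30–15:45.
Windows ≥ 30 min: 11:30–12:00, 12:45–13:15, 14:30–15:15.
Earliest such window starts at 11:30.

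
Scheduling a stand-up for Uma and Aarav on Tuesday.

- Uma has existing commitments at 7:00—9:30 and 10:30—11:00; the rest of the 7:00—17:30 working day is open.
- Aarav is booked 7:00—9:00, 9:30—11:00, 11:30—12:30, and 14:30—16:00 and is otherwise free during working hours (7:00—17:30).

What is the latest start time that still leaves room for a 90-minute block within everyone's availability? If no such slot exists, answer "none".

Uma free within 07:00–17:30: 09:30–10:30, 11:00–17:30.
Aarav free within 07:00–17:30: 09:00–09:30, 11:00–11:30, 12:30–14:30, 16:00–17:30.
Uma ∩ Aarav: 11:00–11:30, 12:30–14:30, 16:00–17:30.
Windows ≥ 90 min: 12:30–14:30, 16:00–17:30.
Latest start in the last window 16:00–17:30 is 17:30 − 90 min = 16:00.

16:00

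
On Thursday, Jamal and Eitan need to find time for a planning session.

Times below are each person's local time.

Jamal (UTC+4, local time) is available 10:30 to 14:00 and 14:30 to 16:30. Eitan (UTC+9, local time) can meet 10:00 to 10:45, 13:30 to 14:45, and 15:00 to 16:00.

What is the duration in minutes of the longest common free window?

Jamal → UTC: 06:30–10:00, 10:30–12:30.
Eitan → UTC: 01:00–01:45, 04:30–05:45, 06:00–07:00.
Jamal ∩ Eitan: 06:30–07:00.
Single common window of 30 minutes.

30 minutes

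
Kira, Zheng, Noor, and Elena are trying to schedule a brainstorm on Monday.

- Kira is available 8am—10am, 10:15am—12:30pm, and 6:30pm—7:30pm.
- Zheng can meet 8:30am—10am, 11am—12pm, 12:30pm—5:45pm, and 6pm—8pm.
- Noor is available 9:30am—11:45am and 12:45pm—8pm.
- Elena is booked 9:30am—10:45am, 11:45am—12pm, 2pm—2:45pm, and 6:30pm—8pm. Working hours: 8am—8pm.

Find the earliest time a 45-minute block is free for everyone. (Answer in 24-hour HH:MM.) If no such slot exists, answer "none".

11:00

Elena free within 08:00–20:00: 08:00–09:30, 10:45–11:45, 12:00–14:00, 14:45–18:30.
Kira ∩ Zheng: 08:30–10:00, 11:00–12:00, 18:30–19:30.
Kira ∩ Zheng ∩ Noor: 09:30–10:00, 11:00–11:45, 18:30–19:30.
Kira ∩ Zheng ∩ Noor ∩ Elena: 11:00–11:45.
Windows ≥ 45 min: 11:00–11:45.
Earliest such window starts at 11:00.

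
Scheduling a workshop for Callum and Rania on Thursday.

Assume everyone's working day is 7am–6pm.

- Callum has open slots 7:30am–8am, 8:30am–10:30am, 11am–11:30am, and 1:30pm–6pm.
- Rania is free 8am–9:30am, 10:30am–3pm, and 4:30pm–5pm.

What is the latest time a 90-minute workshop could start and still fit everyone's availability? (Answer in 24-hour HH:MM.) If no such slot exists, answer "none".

Callum ∩ Rania: 08:30–09:30, 11:00–11:30, 13:30–15:00, 16:30–17:00.
Windows ≥ 90 min: 13:30–15:00.
Latest start in the last window 13:30–15:00 is 15:00 − 90 min = 13:30.

13:30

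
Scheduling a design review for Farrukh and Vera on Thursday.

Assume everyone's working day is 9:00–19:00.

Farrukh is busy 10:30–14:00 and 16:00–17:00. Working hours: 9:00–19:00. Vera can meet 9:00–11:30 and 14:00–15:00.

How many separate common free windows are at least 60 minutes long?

Farrukh free within 09:00–19:00: 09:00–10:30, 14:00–16:00, 17:00–19:00.
Farrukh ∩ Vera: 09:00–10:30, 14:00–15:00.
Windows ≥ 60 min: 09:00–10:30, 14:00–15:00.
That's 2 windows.

2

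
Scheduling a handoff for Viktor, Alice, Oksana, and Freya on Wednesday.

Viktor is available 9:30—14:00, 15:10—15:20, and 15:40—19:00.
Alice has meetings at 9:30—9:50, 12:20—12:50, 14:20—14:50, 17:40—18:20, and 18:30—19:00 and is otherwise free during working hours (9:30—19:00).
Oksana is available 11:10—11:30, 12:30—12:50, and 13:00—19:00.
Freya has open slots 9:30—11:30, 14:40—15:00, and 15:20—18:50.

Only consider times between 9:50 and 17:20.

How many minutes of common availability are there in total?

120 minutes

Alice free within 09:30–19:00: 09:50–12:20, 12:50–14:20, 14:50–17:40, 18:20–18:30.
Viktor ∩ Alice: 09:50–12:20, 12:50–14:00, 15:10–15:20, 15:40–17:40, 18:20–18:30.
Viktor ∩ Alice ∩ Oksana: 11:10–11:30, 13:00–14:00, 15:10–15:20, 15:40–17:40, 18:20–18:30.
Viktor ∩ Alice ∩ Oksana ∩ Freya: 11:10–11:30, 15:40–17:40, 18:20–18:30.
Restricted to 09:50–17:20: 11:10–11:30, 15:40–17:20.
Total common minutes: 20 + 100 = 120.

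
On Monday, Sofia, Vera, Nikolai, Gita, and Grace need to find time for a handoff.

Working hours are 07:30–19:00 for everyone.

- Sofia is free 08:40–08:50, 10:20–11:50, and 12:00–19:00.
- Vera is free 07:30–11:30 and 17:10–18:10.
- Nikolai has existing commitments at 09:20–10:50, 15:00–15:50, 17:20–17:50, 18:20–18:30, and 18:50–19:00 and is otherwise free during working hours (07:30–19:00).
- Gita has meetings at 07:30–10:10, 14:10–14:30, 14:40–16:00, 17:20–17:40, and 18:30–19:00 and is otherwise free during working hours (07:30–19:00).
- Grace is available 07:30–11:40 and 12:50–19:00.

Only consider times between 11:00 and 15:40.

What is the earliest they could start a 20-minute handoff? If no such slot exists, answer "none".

Nikolai free within 07:30–19:00: 07:30–09:20, 10:50–15:00, 15:50–17:20, 17:50–18:20, 18:30–18:50.
Gita free within 07:30–19:00: 10:10–14:10, 14:30–14:40, 16:00–17:20, 17:40–18:30.
Sofia ∩ Vera: 08:40–08:50, 10:20–11:30, 17:10–18:10.
Sofia ∩ Vera ∩ Nikolai: 08:40–08:50, 10:50–11:30, 17:10–17:20, 17:50–18:10.
Sofia ∩ Vera ∩ Nikolai ∩ Gita: 10:50–11:30, 17:10–17:20, 17:50–18:10.
Sofia ∩ Vera ∩ Nikolai ∩ Gita ∩ Grace: 10:50–11:30, 17:10–17:20, 17:50–18:10.
Restricted to 11:00–15:40: 11:00–11:30.
Windows ≥ 20 min: 11:00–11:30.
Earliest such window starts at 11:00.

11:00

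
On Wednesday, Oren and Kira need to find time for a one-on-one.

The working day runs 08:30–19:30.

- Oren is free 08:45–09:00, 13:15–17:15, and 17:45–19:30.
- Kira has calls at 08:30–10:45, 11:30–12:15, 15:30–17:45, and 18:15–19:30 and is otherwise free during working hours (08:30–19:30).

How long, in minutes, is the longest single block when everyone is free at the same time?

135 minutes

Kira free within 08:30–19:30: 10:45–11:30, 12:15–15:30, 17:45–18:15.
Oren ∩ Kira: 13:15–15:30, 17:45–18:15.
Common window lengths: 135, 30 min; longest is 135.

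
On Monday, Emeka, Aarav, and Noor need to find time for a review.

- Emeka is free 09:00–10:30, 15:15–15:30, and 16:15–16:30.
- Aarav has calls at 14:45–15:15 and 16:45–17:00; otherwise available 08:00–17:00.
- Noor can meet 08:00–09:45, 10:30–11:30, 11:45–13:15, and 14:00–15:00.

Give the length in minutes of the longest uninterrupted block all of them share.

45 minutes

Aarav free within 08:00–17:00: 08:00–14:45, 15:15–16:45.
Emeka ∩ Aarav: 09:00–10:30, 15:15–15:30, 16:15–16:30.
Emeka ∩ Aarav ∩ Noor: 09:00–09:45.
Single common window of 45 minutes.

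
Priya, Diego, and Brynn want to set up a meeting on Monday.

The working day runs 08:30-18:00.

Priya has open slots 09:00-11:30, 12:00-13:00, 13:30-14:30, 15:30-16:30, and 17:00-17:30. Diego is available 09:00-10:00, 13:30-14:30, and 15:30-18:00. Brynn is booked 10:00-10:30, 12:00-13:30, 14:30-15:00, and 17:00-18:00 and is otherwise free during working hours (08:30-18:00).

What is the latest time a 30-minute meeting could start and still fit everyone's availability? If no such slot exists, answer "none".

Brynn free within 08:30–18:00: 08:30–10:00, 10:30–12:00, 13:30–14:30, 15:00–17:00.
Priya ∩ Diego: 09:00–10:00, 13:30–14:30, 15:30–16:30, 17:00–17:30.
Priya ∩ Diego ∩ Brynn: 09:00–10:00, 13:30–14:30, 15:30–16:30.
Windows ≥ 30 min: 09:00–10:00, 13:30–14:30, 15:30–16:30.
Latest start in the last window 15:30–16:30 is 16:30 − 30 min = 16:00.

16:00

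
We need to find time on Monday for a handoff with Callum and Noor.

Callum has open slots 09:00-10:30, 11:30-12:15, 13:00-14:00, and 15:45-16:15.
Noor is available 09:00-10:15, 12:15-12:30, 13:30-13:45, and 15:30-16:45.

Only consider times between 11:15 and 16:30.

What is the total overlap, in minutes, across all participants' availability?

45 minutes

Callum ∩ Noor: 09:00–10:15, 13:30–13:45, 15:45–16:15.
Restricted to 11:15–16:30: 13:30–13:45, 15:45–16:15.
Total common minutes: 15 + 30 = 45.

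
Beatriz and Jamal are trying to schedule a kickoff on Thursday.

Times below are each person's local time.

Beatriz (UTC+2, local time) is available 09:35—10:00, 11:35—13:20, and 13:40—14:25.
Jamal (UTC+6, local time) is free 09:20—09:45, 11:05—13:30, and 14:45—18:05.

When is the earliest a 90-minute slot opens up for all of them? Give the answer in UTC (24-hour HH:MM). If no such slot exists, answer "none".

Beatriz → UTC: 07:35–08:00, 09:35–11:20, 11:40–12:25.
Jamal → UTC: 03:20–03:45, 05:05–07:30, 08:45–12:05.
Beatriz ∩ Jamal: 09:35–11:20, 11:40–12:05.
Windows ≥ 90 min: 09:35–11:20.
Earliest such window starts at 09:35.

09:35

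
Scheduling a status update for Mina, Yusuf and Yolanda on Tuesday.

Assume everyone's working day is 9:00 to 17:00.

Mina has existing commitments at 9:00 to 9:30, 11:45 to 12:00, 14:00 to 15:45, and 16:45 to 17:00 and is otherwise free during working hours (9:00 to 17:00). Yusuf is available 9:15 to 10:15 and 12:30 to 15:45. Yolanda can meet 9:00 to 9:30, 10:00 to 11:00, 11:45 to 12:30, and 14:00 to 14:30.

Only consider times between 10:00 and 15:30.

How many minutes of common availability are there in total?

15 minutes

Mina free within 09:00–17:00: 09:30–11:45, 12:00–14:00, 15:45–16:45.
Mina ∩ Yusuf: 09:30–10:15, 12:30–14:00.
Mina ∩ Yusuf ∩ Yolanda: 10:00–10:15.
Restricted to 10:00–15:30: 10:00–10:15.
Total common minutes: 15.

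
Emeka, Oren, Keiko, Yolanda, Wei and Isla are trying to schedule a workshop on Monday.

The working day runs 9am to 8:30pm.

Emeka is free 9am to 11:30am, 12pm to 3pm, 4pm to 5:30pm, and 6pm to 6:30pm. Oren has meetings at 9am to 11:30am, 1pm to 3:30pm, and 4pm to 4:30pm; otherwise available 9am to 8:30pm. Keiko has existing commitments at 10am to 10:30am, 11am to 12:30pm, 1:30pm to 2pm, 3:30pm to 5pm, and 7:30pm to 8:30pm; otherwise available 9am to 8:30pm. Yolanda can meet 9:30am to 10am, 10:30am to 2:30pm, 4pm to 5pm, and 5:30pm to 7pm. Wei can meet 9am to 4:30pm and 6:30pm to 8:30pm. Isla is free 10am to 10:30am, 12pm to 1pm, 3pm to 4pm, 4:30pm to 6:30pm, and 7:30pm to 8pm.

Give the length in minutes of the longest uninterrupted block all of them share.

Oren free within 09:00–20:30: 11:30–13:00, 15:30–16:00, 16:30–20:30.
Keiko free within 09:00–20:30: 09:00–10:00, 10:30–11:00, 12:30–13:30, 14:00–15:30, 17:00–19:30.
Emeka ∩ Oren: 12:00–13:00, 16:30–17:30, 18:00–18:30.
Emeka ∩ Oren ∩ Keiko: 12:30–13:00, 17:00–17:30, 18:00–18:30.
Emeka ∩ Oren ∩ Keiko ∩ Yolanda: 12:30–13:00, 18:00–18:30.
Emeka ∩ Oren ∩ Keiko ∩ Yolanda ∩ Wei: 12:30–13:00.
Emeka ∩ Oren ∩ Keiko ∩ Yolanda ∩ Wei ∩ Isla: 12:30–13:00.
Single common window of 30 minutes.

30 minutes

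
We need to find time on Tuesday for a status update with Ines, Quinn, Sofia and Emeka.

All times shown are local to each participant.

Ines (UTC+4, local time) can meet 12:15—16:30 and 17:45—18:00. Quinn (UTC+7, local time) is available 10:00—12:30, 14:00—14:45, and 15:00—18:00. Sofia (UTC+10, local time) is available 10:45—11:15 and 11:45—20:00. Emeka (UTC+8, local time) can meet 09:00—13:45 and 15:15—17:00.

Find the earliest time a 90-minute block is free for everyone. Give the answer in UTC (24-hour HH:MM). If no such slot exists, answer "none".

none

Ines → UTC: 08:15–12:30, 13:45–14:00.
Quinn → UTC: 03:00–05:30, 07:00–07:45, 08:00–11:00.
Sofia → UTC: 00:45–01:15, 01:45–10:00.
Emeka → UTC: 01:00–05:45, 07:15–09:00.
Ines ∩ Quinn: 08:15–11:00.
Ines ∩ Quinn ∩ Sofia: 08:15–10:00.
Ines ∩ Quinn ∩ Sofia ∩ Emeka: 08:15–09:00.
Windows ≥ 90 min: (none).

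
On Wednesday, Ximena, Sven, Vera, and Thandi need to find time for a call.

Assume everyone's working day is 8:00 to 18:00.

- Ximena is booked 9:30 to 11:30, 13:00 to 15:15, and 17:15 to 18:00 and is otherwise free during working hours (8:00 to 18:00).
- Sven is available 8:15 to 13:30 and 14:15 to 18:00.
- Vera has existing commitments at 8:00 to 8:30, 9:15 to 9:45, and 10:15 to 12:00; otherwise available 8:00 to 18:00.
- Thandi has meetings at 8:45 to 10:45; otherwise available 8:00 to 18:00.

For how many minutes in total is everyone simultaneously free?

Ximena free within 08:00–18:00: 08:00–09:30, 11:30–13:00, 15:15–17:15.
Vera free within 08:00–18:00: 08:30–09:15, 09:45–10:15, 12:00–18:00.
Thandi free within 08:00–18:00: 08:00–08:45, 10:45–18:00.
Ximena ∩ Sven: 08:15–09:30, 11:30–13:00, 15:15–17:15.
Ximena ∩ Sven ∩ Vera: 08:30–09:15, 12:00–13:00, 15:15–17:15.
Ximena ∩ Sven ∩ Vera ∩ Thandi: 08:30–08:45, 12:00–13:00, 15:15–17:15.
Total common minutes: 15 + 60 + 120 = 195.

195 minutes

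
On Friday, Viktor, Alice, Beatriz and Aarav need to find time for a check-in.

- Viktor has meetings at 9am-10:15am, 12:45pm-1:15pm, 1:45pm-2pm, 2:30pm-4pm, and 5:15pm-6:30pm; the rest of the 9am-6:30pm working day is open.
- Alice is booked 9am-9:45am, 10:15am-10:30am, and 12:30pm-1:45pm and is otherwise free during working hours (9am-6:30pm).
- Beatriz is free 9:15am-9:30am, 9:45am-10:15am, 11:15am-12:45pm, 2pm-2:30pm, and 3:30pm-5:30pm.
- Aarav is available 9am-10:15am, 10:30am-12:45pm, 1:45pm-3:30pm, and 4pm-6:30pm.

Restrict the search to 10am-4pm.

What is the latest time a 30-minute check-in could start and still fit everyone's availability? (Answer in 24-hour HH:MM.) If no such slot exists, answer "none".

Viktor free within 09:00–18:30: 10:15–12:45, 13:15–13:45, 14:00–14:30, 16:00–17:15.
Alice free within 09:00–18:30: 09:45–10:15, 10:30–12:30, 13:45–18:30.
Viktor ∩ Alice: 10:30–12:30, 14:00–14:30, 16:00–17:15.
Viktor ∩ Alice ∩ Beatriz: 11:15–12:30, 14:00–14:30, 16:00–17:15.
Viktor ∩ Alice ∩ Beatriz ∩ Aarav: 11:15–12:30, 14:00–14:30, 16:00–17:15.
Restricted to 10:00–16:00: 11:15–12:30, 14:00–14:30.
Windows ≥ 30 min: 11:15–12:30, 14:00–14:30.
Latest start in the last window 14:00–14:30 is 14:30 − 30 min = 14:00.

14:00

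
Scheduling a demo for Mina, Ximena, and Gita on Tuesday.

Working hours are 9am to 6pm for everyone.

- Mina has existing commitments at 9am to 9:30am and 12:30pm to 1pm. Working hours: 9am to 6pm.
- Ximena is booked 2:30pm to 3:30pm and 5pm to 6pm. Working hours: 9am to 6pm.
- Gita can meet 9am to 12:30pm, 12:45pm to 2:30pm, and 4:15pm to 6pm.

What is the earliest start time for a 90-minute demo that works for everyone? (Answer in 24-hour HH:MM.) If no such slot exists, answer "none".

09:30

Mina free within 09:00–18:00: 09:30–12:30, 13:00–18:00.
Ximena free within 09:00–18:00: 09:00–14:30, 15:30–17:00.
Mina ∩ Ximena: 09:30–12:30, 13:00–14:30, 15:30–17:00.
Mina ∩ Ximena ∩ Gita: 09:30–12:30, 13:00–14:30, 16:15–17:00.
Windows ≥ 90 min: 09:30–12:30, 13:00–14:30.
Earliest such window starts at 09:30.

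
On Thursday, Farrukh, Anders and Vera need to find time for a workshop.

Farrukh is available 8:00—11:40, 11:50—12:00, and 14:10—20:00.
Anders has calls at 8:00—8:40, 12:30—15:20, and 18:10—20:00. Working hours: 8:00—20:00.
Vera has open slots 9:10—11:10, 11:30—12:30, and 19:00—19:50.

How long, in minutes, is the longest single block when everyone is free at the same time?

Anders free within 08:00–20:00: 08:40–12:30, 15:20–18:10.
Farrukh ∩ Anders: 08:40–11:40, 11:50–12:00, 15:20–18:10.
Farrukh ∩ Anders ∩ Vera: 09:10–11:10, 11:30–11:40, 11:50–12:00.
Common window lengths: 120, 10, 10 min; longest is 120.

120 minutes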